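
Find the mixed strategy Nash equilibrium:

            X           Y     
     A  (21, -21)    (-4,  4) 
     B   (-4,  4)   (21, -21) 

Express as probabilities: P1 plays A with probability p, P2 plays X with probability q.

p = 0.5, q = 0.5

Work:
Find probabilities that make opponent indifferent:
P2 chooses q to make P1 indifferent between A and B
P1 chooses p to make P2 indifferent between X and Y
Mixed NE: P1 plays (A: 0.5, B: 0.5), P2 plays (X: 0.5, Y: 0.5)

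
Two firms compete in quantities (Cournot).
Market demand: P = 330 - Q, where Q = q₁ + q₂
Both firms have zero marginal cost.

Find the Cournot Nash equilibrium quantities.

q₁* = q₂* = 110.0; P* = 110.0

Work:
Profit: π_i = P·q_i = (a - q_i - q_j)·q_i
FOC: ∂π_i/∂q_i = a - 2q_i - q_j = 0
Reaction function: q_i = (330 - q_j)/2
Symmetry: q* = 330/3 = 110.0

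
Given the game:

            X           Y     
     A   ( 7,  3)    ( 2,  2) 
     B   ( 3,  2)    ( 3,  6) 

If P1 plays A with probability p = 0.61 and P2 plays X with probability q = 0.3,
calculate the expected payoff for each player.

E[P1] = 3.305, E[P2] = 3.275

Work:
E[P1] = p·q·π₁(A,X) + p·(1-q)·π₁(A,Y) + (1-p)·q·π₁(B,X) + (1-p)·(1-q)·π₁(B,Y)
= 0.61·0.3·7 + 0.61·0.7·2 + 0.39·0.3·3 + 0.39·0.7·3
= 3.305

E[P2] = 3.275 (similar calculation)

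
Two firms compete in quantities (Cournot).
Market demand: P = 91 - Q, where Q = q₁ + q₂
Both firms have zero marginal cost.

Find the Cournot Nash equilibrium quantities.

q₁* = q₂* = 30.33; P* = 30.33

Work:
Profit: π_i = P·q_i = (a - q_i - q_j)·q_i
FOC: ∂π_i/∂q_i = a - 2q_i - q_j = 0
Reaction function: q_i = (91 - q_j)/2
Symmetry: q* = 91/3 = 30.33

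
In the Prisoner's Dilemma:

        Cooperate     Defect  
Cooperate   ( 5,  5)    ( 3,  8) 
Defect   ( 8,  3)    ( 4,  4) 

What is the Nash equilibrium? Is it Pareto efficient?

(Defect, Defect) is NE; not Pareto efficient

Work:
Defect dominates Cooperate for both players:
If P2 cooperates: Defect (8) > Cooperate (5)
If P2 defects: Defect (4) > Cooperate (3)
NE: (Defect, Defect) with payoff (4, 4)
But (Cooperate, Cooperate) = (5, 5) Pareto dominates (4, 4)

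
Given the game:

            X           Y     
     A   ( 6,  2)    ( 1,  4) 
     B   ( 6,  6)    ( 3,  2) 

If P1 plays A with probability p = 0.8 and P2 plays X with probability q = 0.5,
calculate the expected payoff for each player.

E[P1] = 3.7, E[P2] = 3.2

Work:
E[P1] = p·q·π₁(A,X) + p·(1-q)·π₁(A,Y) + (1-p)·q·π₁(B,X) + (1-p)·(1-q)·π₁(B,Y)
= 0.8·0.5·6 + 0.8·0.5·1 + 0.2·0.5·6 + 0.2·0.5·3
= 3.7

E[P2] = 3.2 (similar calculation)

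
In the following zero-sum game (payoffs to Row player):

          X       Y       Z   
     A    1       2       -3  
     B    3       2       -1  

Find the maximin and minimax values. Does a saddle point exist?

Maximin = -1, Minimax = -1, Saddle: True

Work:
Row minimums: [-3, -1] → maximin = -1
Column maximums: [3, 2, -1] → minimax = -1
Saddle point exists! Game value = -1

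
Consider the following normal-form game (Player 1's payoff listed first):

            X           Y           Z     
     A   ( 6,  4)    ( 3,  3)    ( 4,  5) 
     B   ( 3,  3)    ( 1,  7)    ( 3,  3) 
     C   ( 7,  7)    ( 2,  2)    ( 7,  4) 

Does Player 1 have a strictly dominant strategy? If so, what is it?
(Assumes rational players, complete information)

No strictly dominant strategy exists for Player 1

Work:
A strategy strictly dominates another if it gives a strictly higher payoff against every opponent action. Compare each pair of P1's strategies column-by-column:
  A vs B: [6 vs 3, 3 vs 1, 4 vs 3] → A strictly dominates B
  A vs C: [6 vs 7, 3 vs 2, 4 vs 7] → A does not strictly dominate C (column X: 6 ≤ 7)
  B vs A: [3 vs 6, 1 vs 3, 3 vs 4] → B does not strictly dominate A (column X: 3 ≤ 6)
  B vs C: [3 vs 7, 1 vs 2, 3 vs 7] → B does not strictly dominate C (column X: 3 ≤ 7)
  C vs A: [7 vs 6, 2 vs 3, 7 vs 4] → C does not strictly dominate A (column Y: 2 ≤ 3)
  C vs B: [7 vs 3, 2 vs 1, 7 vs 3] → C strictly dominates B
No single strategy strictly dominates all others → no strictly dominant strategy.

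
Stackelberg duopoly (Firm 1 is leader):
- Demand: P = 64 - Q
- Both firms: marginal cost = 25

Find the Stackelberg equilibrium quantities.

q₁* (leader) = 19.5, q₂* (follower) = 9.75

Work:
Follower's reaction: q₂ = (a - c - q₁)/2
Leader substitutes: π₁ = q₁·(a - q₁ - (a-c-q₁)/2 - c)
FOC: q₁* = (64 - 25)/2 = 19.50
Then: q₂* = (64 - 25 - 19.5)/2 = 9.75
Leader has first-mover advantage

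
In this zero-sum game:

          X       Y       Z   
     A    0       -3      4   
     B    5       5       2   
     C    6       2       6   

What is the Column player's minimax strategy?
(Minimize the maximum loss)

Column should play Y, value = 5

Work:
Column player minimizes Row's maximum payoff:
Column X: max payoff to Row = 6
Column Y: max payoff to Row = 5
Column Z: max payoff to Row = 6
Minimum is 5, achieved by column Y.
Minimax strategy: Y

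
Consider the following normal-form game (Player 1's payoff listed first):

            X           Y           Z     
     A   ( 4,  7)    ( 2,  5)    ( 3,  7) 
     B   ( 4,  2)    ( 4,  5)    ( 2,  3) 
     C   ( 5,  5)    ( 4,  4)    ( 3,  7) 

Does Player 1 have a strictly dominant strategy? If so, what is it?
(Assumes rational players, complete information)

No strictly dominant strategy exists for Player 1

Work:
A strategy strictly dominates another if it gives a strictly higher payoff against every opponent action. Compare each pair of P1's strategies column-by-column:
  A vs B: [4 vs 4, 2 vs 4, 3 vs 2] → A does not strictly dominate B (column X: 4 ≤ 4)
  A vs C: [4 vs 5, 2 vs 4, 3 vs 3] → A does not strictly dominate C (column X: 4 ≤ 5)
  B vs A: [4 vs 4, 4 vs 2, 2 vs 3] → B does not strictly dominate A (column X: 4 ≤ 4)
  B vs C: [4 vs 5, 4 vs 4, 2 vs 3] → B does not strictly dominate C (column X: 4 ≤ 5)
  C vs A: [5 vs 4, 4 vs 2, 3 vs 3] → C does not strictly dominate A (column Z: 3 ≤ 3)
  C vs B: [5 vs 4, 4 vs 4, 3 vs 2] → C does not strictly dominate B (column Y: 4 ≤ 4)
No single strategy strictly dominates all others → no strictly dominant strategy.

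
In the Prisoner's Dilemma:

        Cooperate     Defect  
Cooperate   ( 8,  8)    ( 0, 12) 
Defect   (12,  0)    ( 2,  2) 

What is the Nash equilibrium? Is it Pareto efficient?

(Defect, Defect) is NE; not Pareto efficient

Work:
Defect dominates Cooperate for both players:
If P2 cooperates: Defect (12) > Cooperate (8)
If P2 defects: Defect (2) > Cooperate (0)
NE: (Defect, Defect) with payoff (2, 2)
But (Cooperate, Cooperate) = (8, 8) Pareto dominates (2, 2)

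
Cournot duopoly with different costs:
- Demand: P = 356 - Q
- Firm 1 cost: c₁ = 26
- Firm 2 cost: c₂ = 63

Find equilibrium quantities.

q₁* = 122.33, q₂* = 85.33

Work:
Reaction: q₁ = (356 - 26 - q₂)/2
Reaction: q₂ = (356 - 63 - q₁)/2
Solve simultaneously:
q₁* = (356 - 2×26 + 63)/3 = 122.33
q₂* = (356 - 2×63 + 26)/3 = 85.33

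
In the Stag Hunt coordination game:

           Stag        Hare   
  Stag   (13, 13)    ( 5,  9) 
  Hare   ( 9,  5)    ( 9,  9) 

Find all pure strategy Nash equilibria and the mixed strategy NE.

Pure NE: (Stag, Stag) and (Hare, Hare); Mixed NE: p = 0.5, q = 0.5

Work:
Check pure NE:
(Stag, Stag): (13, 13) - no unilateral deviation beneficial
(Hare, Hare): (9, 9) - no unilateral deviation beneficial
Mixed NE: P1 plays Stag with p = 0.5, P2 plays Stag with q = 0.5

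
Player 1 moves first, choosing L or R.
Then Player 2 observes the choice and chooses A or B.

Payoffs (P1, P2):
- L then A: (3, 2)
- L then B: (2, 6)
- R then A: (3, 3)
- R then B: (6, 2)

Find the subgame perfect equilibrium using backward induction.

P1 plays R, P2 plays B after L and A after R; Payoff (3, 3)

Work:
Backward induction:
After L: P2 chooses B → P1 gets 2
After R: P2 chooses A → P1 gets 3
P1 chooses R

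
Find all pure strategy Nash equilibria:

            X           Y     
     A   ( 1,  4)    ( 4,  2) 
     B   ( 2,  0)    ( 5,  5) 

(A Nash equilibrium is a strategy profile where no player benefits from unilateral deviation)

Nash equilibrium: (B, Y)

Work:
Best responses:
  P1 vs X: payoffs [1, 2] → best response B (payoff 2)
  P1 vs Y: payoffs [4, 5] → best response B (payoff 5)
  P2 vs A: payoffs [4, 2] → best response X (payoff 4)
  P2 vs B: payoffs [0, 5] → best response Y (payoff 5)
Mutual best responses: (B,Y) → Nash equilibria.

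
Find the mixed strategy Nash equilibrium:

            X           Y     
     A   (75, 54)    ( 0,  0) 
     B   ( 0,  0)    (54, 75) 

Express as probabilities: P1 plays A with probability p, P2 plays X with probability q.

p = 0.5814, q = 0.4186

Work:
Find probabilities that make opponent indifferent:
P2 chooses q to make P1 indifferent between A and B
P1 chooses p to make P2 indifferent between X and Y
Mixed NE: P1 plays (A: 0.5814, B: 0.4186), P2 plays (X: 0.4186, Y: 0.5814)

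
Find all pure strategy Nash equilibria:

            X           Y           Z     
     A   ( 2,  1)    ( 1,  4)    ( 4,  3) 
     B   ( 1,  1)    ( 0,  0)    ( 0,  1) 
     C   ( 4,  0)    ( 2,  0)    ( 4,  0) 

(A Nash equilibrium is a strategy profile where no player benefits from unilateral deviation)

Nash equilibrium: (C, X), (C, Y), (C, Z)

Work:
Best responses:
  P1 vs X: payoffs [2, 1, 4] → best response C (payoff 4)
  P1 vs Y: payoffs [1, 0, 2] → best response C (payoff 2)
  P1 vs Z: payoffs [4, 0, 4] → best response A/C (payoff 4)
  P2 vs A: payoffs [1, 4, 3] → best response Y (payoff 4)
  P2 vs B: payoffs [1, 0, 1] → best response X/Z (payoff 1)
  P2 vs C: payoffs [0, 0, 0] → best response X/Y/Z (payoff 0)
Mutual best responses: (C,X), (C,Y), (C,Z) → Nash equilibria.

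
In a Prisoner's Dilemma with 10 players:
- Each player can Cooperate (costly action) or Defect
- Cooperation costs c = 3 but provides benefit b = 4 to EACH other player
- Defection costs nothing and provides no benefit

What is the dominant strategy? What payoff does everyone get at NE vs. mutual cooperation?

Dominant: Defect; NE payoff = 0; Coop payoff = 33

Work:
Defect dominates (saves cost c = 3, benefit to others is external)
NE: All defect → everyone gets 0
If all cooperate: each receives (9)×4 - 3 = 33
Social dilemma: 33 > 0 but NE gives 0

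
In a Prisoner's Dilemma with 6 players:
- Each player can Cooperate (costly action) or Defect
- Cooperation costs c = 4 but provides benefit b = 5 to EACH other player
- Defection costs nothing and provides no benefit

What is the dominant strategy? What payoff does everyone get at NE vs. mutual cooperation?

Dominant: Defect; NE payoff = 0; Coop payoff = 21

Work:
Defect dominates (saves cost c = 4, benefit to others is external)
NE: All defect → everyone gets 0
If all cooperate: each receives (5)×5 - 4 = 21
Social dilemma: 21 > 0 but NE gives 0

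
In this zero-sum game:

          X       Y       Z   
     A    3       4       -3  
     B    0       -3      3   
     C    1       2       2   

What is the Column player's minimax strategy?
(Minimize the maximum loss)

Column should play X or Z (all achieve the minimum), value = 3

Work:
Column player minimizes Row's maximum payoff:
Column X: max payoff to Row = 3
Column Y: max payoff to Row = 4
Column Z: max payoff to Row = 3
Minimum is 3, achieved by columns X, Z (tied).
Each of X or Z is a minimax strategy.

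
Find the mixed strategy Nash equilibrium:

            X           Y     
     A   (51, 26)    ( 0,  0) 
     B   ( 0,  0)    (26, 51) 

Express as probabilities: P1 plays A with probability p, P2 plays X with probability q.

p = 0.6623, q = 0.3377

Work:
Find probabilities that make opponent indifferent:
P2 chooses q to make P1 indifferent between A and B
P1 chooses p to make P2 indifferent between X and Y
Mixed NE: P1 plays (A: 0.6623, B: 0.3377), P2 plays (X: 0.3377, Y: 0.6623)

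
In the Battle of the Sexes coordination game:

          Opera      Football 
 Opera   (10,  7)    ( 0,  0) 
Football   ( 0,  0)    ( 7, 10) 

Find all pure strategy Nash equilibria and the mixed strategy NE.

Pure NE: (Opera, Opera) and (Football, Football); Mixed NE: p = 0.5882, q = 0.4118

Work:
Check pure NE:
(Opera, Opera): (10, 7) - no unilateral deviation beneficial
(Football, Football): (7, 10) - no unilateral deviation beneficial
Mixed NE: P1 plays Opera with p = 0.5882, P2 plays Opera with q = 0.4118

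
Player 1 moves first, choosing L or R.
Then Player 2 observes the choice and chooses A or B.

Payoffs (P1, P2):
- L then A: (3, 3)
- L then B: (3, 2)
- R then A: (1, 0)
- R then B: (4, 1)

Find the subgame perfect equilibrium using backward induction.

P1 plays R, P2 plays A after L and B after R; Payoff (4, 1)

Work:
Backward induction:
After L: P2 chooses A → P1 gets 3
After R: P2 chooses B → P1 gets 4
P1 chooses R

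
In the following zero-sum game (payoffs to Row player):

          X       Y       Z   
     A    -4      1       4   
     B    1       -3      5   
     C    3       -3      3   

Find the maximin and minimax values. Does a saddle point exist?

Maximin = -3, Minimax = 1, Saddle: False

Work:
Row minimums: [-4, -3, -3] → maximin = -3
Column maximums: [3, 1, 5] → minimax = 1
No saddle point (maximin ≠ minimax). Mixed strategy needed.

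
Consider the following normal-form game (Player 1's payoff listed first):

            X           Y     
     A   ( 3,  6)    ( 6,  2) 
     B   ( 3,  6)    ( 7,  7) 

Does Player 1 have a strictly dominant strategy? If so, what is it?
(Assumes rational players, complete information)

No strictly dominant strategy exists for Player 1

Work:
A strategy strictly dominates another if it gives a strictly higher payoff against every opponent action. Compare each pair of P1's strategies column-by-column:
  A vs B: [3 vs 3, 6 vs 7] → A does not strictly dominate B (column X: 3 ≤ 3)
  B vs A: [3 vs 3, 7 vs 6] → B does not strictly dominate A (column X: 3 ≤ 3)
No single strategy strictly dominates all others → no strictly dominant strategy.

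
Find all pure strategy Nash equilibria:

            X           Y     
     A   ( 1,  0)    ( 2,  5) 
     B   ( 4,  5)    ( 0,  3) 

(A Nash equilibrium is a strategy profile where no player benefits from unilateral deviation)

Nash equilibrium: (A, Y), (B, X)

Work:
Best responses:
  P1 vs X: payoffs [1, 4] → best response B (payoff 4)
  P1 vs Y: payoffs [2, 0] → best response A (payoff 2)
  P2 vs A: payoffs [0, 5] → best response Y (payoff 5)
  P2 vs B: payoffs [5, 3] → best response X (payoff 5)
Mutual best responses: (A,Y), (B,X) → Nash equilibria.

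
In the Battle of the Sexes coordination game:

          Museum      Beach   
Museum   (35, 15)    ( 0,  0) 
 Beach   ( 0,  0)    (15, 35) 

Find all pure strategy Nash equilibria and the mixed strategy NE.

Pure NE: (Museum, Museum) and (Beach, Beach); Mixed NE: p = 0.7, q = 0.3

Work:
Check pure NE:
(Museum, Museum): (35, 15) - no unilateral deviation beneficial
(Beach, Beach): (15, 35) - no unilateral deviation beneficial
Mixed NE: P1 plays Museum with p = 0.7, P2 plays Museum with q = 0.3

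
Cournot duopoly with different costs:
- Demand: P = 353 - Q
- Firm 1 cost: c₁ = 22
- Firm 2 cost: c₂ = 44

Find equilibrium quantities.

q₁* = 117.67, q₂* = 95.67

Work:
Reaction: q₁ = (353 - 22 - q₂)/2
Reaction: q₂ = (353 - 44 - q₁)/2
Solve simultaneously:
q₁* = (353 - 2×22 + 44)/3 = 117.67
q₂* = (353 - 2×44 + 22)/3 = 95.67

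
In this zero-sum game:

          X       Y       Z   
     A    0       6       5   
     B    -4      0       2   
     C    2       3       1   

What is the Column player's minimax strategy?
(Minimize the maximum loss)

Column should play X, value = 2

Work:
Column player minimizes Row's maximum payoff:
Column X: max payoff to Row = 2
Column Y: max payoff to Row = 6
Column Z: max payoff to Row = 5
Minimum is 2, achieved by column X.
Minimax strategy: X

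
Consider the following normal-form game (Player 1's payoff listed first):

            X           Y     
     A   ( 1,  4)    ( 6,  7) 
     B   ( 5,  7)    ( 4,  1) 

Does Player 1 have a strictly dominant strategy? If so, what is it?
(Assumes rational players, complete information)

No strictly dominant strategy exists for Player 1

Work:
A strategy strictly dominates another if it gives a strictly higher payoff against every opponent action. Compare each pair of P1's strategies column-by-column:
  A vs B: [1 vs 5, 6 vs 4] → A does not strictly dominate B (column X: 1 ≤ 5)
  B vs A: [5 vs 1, 4 vs 6] → B does not strictly dominate A (column Y: 4 ≤ 6)
No single strategy strictly dominates all others → no strictly dominant strategy.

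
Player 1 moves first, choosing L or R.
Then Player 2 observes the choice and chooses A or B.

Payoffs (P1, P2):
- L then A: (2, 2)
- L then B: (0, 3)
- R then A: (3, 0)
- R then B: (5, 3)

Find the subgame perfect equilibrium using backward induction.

P1 plays R, P2 plays B after L and B after R; Payoff (5, 3)

Work:
Backward induction:
After L: P2 chooses B → P1 gets 0
After R: P2 chooses B → P1 gets 5
P1 chooses R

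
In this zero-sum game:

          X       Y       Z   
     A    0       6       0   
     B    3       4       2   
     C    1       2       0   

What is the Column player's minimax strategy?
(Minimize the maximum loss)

Column should play Z, value = 2

Work:
Column player minimizes Row's maximum payoff:
Column X: max payoff to Row = 3
Column Y: max payoff to Row = 6
Column Z: max payoff to Row = 2
Minimum is 2, achieved by column Z.
Minimax strategy: Z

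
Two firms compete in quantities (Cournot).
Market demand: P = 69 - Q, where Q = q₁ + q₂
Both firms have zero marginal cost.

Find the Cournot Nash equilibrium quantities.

q₁* = q₂* = 23.0; P* = 23.0

Work:
Profit: π_i = P·q_i = (a - q_i - q_j)·q_i
FOC: ∂π_i/∂q_i = a - 2q_i - q_j = 0
Reaction function: q_i = (69 - q_j)/2
Symmetry: q* = 69/3 = 23.0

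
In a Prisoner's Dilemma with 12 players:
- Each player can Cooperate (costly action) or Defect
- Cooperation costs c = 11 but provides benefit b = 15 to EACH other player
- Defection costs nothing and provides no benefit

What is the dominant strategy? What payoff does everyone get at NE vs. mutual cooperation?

Dominant: Defect; NE payoff = 0; Coop payoff = 154

Work:
Defect dominates (saves cost c = 11, benefit to others is external)
NE: All defect → everyone gets 0
If all cooperate: each receives (11)×15 - 11 = 154
Social dilemma: 154 > 0 but NE gives 0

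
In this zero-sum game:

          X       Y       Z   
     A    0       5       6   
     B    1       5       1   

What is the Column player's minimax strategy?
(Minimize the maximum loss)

Column should play X, value = 1

Work:
Column player minimizes Row's maximum payoff:
Column X: max payoff to Row = 1
Column Y: max payoff to Row = 5
Column Z: max payoff to Row = 6
Minimum is 1, achieved by column X.
Minimax strategy: X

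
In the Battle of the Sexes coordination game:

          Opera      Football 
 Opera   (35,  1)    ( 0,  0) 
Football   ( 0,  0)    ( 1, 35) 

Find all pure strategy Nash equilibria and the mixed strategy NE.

Pure NE: (Opera, Opera) and (Football, Football); Mixed NE: p = 0.9722, q = 0.0278

Work:
Check pure NE:
(Opera, Opera): (35, 1) - no unilateral deviation beneficial
(Football, Football): (1, 35) - no unilateral deviation beneficial
Mixed NE: P1 plays Opera with p = 0.9722, P2 plays Opera with q = 0.0278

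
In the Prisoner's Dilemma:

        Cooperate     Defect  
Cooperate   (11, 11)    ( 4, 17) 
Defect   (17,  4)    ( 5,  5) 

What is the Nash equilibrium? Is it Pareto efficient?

(Defect, Defect) is NE; not Pareto efficient

Work:
Defect dominates Cooperate for both players:
If P2 cooperates: Defect (17) > Cooperate (11)
If P2 defects: Defect (5) > Cooperate (4)
NE: (Defect, Defect) with payoff (5, 5)
But (Cooperate, Cooperate) = (11, 11) Pareto dominates (5, 5)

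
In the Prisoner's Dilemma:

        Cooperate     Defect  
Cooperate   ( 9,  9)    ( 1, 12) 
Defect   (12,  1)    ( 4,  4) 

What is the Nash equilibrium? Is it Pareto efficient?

(Defect, Defect) is NE; not Pareto efficient

Work:
Defect dominates Cooperate for both players:
If P2 cooperates: Defect (12) > Cooperate (9)
If P2 defects: Defect (4) > Cooperate (1)
NE: (Defect, Defect) with payoff (4, 4)
But (Cooperate, Cooperate) = (9, 9) Pareto dominates (4, 4)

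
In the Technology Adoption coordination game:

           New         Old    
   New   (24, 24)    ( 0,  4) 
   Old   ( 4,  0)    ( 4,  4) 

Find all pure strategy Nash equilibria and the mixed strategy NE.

Pure NE: (New, New) and (Old, Old); Mixed NE: p = 0.1667, q = 0.1667

Work:
Check pure NE:
(New, New): (24, 24) - no unilateral deviation beneficial
(Old, Old): (4, 4) - no unilateral deviation beneficial
Mixed NE: P1 plays New with p = 0.1667, P2 plays New with q = 0.1667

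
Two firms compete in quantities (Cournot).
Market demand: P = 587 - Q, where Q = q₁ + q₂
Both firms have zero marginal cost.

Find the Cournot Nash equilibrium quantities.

q₁* = q₂* = 195.67; P* = 195.67

Work:
Profit: π_i = P·q_i = (a - q_i - q_j)·q_i
FOC: ∂π_i/∂q_i = a - 2q_i - q_j = 0
Reaction function: q_i = (587 - q_j)/2
Symmetry: q* = 587/3 = 195.67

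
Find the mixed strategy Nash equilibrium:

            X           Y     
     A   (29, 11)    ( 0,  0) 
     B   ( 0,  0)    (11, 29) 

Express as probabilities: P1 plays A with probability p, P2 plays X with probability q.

p = 0.725, q = 0.275

Work:
Find probabilities that make opponent indifferent:
P2 chooses q to make P1 indifferent between A and B
P1 chooses p to make P2 indifferent between X and Y
Mixed NE: P1 plays (A: 0.725, B: 0.275), P2 plays (X: 0.275, Y: 0.725)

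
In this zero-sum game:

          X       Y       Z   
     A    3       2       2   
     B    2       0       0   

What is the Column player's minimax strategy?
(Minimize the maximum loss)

Column should play Y or Z (all achieve the minimum), value = 2

Work:
Column player minimizes Row's maximum payoff:
Column X: max payoff to Row = 3
Column Y: max payoff to Row = 2
Column Z: max payoff to Row = 2
Minimum is 2, achieved by columns Y, Z (tied).
Each of Y or Z is a minimax strategy.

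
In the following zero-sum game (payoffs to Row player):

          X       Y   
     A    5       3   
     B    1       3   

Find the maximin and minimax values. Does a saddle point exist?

Maximin = 3, Minimax = 3, Saddle: True

Work:
Row minimums: [3, 1] → maximin = 3
Column maximums: [5, 3] → minimax = 3
Saddle point exists! Game value = 3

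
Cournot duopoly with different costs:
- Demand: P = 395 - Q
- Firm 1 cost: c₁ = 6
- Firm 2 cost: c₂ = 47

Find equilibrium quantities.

q₁* = 143.33, q₂* = 102.33

Work:
Reaction: q₁ = (395 - 6 - q₂)/2
Reaction: q₂ = (395 - 47 - q₁)/2
Solve simultaneously:
q₁* = (395 - 2×6 + 47)/3 = 143.33
q₂* = (395 - 2×47 + 6)/3 = 102.33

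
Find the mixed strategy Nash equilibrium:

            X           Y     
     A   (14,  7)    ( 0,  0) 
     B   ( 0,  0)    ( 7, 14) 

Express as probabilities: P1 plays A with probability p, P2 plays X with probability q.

p = 0.6667, q = 0.3333

Work:
Find probabilities that make opponent indifferent:
P2 chooses q to make P1 indifferent between A and B
P1 chooses p to make P2 indifferent between X and Y
Mixed NE: P1 plays (A: 0.6667, B: 0.3333), P2 plays (X: 0.3333, Y: 0.6667)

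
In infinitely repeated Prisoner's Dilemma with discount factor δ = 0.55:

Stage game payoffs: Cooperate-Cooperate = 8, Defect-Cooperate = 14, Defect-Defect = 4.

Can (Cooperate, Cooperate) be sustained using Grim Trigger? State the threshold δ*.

δ* = 0.6; since δ = 0.55 < 0.6, cooperation cannot be sustained

Work:
For Grim Trigger:
Cooperate forever: 8/(1-δ)
Defect then punished: 14 + 4·δ/(1-δ)
Need: 8/(1-δ) ≥ 14 + 4·δ/(1-δ)
Solving: δ ≥ (T-R)/(T-P) = (14-8)/(14-4) = 0.6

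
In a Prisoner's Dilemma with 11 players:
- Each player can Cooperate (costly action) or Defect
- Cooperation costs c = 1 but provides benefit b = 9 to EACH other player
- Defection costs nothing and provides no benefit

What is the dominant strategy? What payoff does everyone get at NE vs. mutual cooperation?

Dominant: Defect; NE payoff = 0; Coop payoff = 89

Work:
Defect dominates (saves cost c = 1, benefit to others is external)
NE: All defect → everyone gets 0
If all cooperate: each receives (10)×9 - 1 = 89
Social dilemma: 89 > 0 but NE gives 0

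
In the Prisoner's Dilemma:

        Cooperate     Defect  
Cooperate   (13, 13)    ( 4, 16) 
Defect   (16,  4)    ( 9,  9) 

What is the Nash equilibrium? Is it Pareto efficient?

(Defect, Defect) is NE; not Pareto efficient

Work:
Defect dominates Cooperate for both players:
If P2 cooperates: Defect (16) > Cooperate (13)
If P2 defects: Defect (9) > Cooperate (4)
NE: (Defect, Defect) with payoff (9, 9)
But (Cooperate, Cooperate) = (13, 13) Pareto dominates (9, 9)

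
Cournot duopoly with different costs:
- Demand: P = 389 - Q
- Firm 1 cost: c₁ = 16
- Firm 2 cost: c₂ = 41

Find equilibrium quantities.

q₁* = 132.67, q₂* = 107.67

Work:
Reaction: q₁ = (389 - 16 - q₂)/2
Reaction: q₂ = (389 - 41 - q₁)/2
Solve simultaneously:
q₁* = (389 - 2×16 + 41)/3 = 132.67
q₂* = (389 - 2×41 + 16)/3 = 107.67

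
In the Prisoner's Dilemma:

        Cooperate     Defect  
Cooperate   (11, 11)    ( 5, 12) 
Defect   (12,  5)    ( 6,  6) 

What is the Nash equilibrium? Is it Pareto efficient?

(Defect, Defect) is NE; not Pareto efficient

Work:
Defect dominates Cooperate for both players:
If P2 cooperates: Defect (12) > Cooperate (11)
If P2 defects: Defect (6) > Cooperate (5)
NE: (Defect, Defect) with payoff (6, 6)
But (Cooperate, Cooperate) = (11, 11) Pareto dominates (6, 6)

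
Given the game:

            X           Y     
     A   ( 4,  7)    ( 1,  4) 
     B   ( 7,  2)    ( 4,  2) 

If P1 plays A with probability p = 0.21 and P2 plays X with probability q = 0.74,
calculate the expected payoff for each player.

E[P1] = 5.59, E[P2] = 2.8862

Work:
E[P1] = p·q·π₁(A,X) + p·(1-q)·π₁(A,Y) + (1-p)·q·π₁(B,X) + (1-p)·(1-q)·π₁(B,Y)
= 0.21·0.74·4 + 0.21·0.26·1 + 0.79·0.74·7 + 0.79·0.26·4
= 5.59

E[P2] = 2.8862 (similar calculation)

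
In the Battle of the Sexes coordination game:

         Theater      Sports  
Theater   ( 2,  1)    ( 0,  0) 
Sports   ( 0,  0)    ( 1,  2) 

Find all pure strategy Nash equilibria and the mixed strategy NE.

Pure NE: (Theater, Theater) and (Sports, Sports); Mixed NE: p = 0.6667, q = 0.3333

Work:
Check pure NE:
(Theater, Theater): (2, 1) - no unilateral deviation beneficial
(Sports, Sports): (1, 2) - no unilateral deviation beneficial
Mixed NE: P1 plays Theater with p = 0.6667, P2 plays Theater with q = 0.3333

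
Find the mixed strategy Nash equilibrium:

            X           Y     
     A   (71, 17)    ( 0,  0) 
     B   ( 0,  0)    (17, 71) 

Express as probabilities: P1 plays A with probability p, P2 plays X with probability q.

p = 0.8068, q = 0.1932

Work:
Find probabilities that make opponent indifferent:
P2 chooses q to make P1 indifferent between A and B
P1 chooses p to make P2 indifferent between X and Y
Mixed NE: P1 plays (A: 0.8068, B: 0.1932), P2 plays (X: 0.1932, Y: 0.8068)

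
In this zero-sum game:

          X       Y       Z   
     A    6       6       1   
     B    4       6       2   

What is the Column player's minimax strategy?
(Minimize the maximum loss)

Column should play Z, value = 2

Work:
Column player minimizes Row's maximum payoff:
Column X: max payoff to Row = 6
Column Y: max payoff to Row = 6
Column Z: max payoff to Row = 2
Minimum is 2, achieved by column Z.
Minimax strategy: Z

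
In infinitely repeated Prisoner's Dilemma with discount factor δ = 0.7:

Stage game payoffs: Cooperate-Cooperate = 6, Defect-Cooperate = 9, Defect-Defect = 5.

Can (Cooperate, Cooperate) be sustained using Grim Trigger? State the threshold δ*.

δ* = 0.75; since δ = 0.7 < 0.75, cooperation cannot be sustained

Work:
For Grim Trigger:
Cooperate forever: 6/(1-δ)
Defect then punished: 9 + 5·δ/(1-δ)
Need: 6/(1-δ) ≥ 9 + 5·δ/(1-δ)
Solving: δ ≥ (T-R)/(T-P) = (9-6)/(9-5) = 0.75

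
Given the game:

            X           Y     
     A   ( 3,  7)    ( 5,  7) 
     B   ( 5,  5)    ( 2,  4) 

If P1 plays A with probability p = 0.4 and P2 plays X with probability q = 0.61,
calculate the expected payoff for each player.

E[P1] = 3.81, E[P2] = 5.566

Work:
E[P1] = p·q·π₁(A,X) + p·(1-q)·π₁(A,Y) + (1-p)·q·π₁(B,X) + (1-p)·(1-q)·π₁(B,Y)
= 0.4·0.61·3 + 0.4·0.39·5 + 0.6·0.61·5 + 0.6·0.39·2
= 3.81

E[P2] = 5.566 (similar calculation)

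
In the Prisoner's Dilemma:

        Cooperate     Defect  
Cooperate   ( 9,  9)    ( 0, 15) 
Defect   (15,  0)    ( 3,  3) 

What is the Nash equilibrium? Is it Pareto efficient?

(Defect, Defect) is NE; not Pareto efficient

Work:
Defect dominates Cooperate for both players:
If P2 cooperates: Defect (15) > Cooperate (9)
If P2 defects: Defect (3) > Cooperate (0)
NE: (Defect, Defect) with payoff (3, 3)
But (Cooperate, Cooperate) = (9, 9) Pareto dominates (3, 3)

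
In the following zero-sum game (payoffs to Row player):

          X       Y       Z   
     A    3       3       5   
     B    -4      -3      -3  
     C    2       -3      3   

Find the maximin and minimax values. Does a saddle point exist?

Maximin = 3, Minimax = 3, Saddle: True

Work:
Row minimums: [3, -4, -3] → maximin = 3
Column maximums: [3, 3, 5] → minimax = 3
Saddle point exists! Game value = 3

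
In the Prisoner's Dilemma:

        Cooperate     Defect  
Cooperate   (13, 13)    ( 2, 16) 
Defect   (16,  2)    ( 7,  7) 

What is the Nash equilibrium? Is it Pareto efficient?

(Defect, Defect) is NE; not Pareto efficient

Work:
Defect dominates Cooperate for both players:
If P2 cooperates: Defect (16) > Cooperate (13)
If P2 defects: Defect (7) > Cooperate (2)
NE: (Defect, Defect) with payoff (7, 7)
But (Cooperate, Cooperate) = (13, 13) Pareto dominates (7, 7)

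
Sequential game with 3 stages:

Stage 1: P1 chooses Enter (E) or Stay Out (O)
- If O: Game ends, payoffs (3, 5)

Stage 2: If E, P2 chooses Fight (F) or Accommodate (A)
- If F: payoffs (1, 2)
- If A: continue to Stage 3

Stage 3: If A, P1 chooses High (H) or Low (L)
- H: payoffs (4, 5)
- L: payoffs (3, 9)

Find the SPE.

SPE: (E, A, H); Outcome (4, 5)

Work:
Stage 3: P1 chooses H (4 vs 3)
Stage 2: P2: F->2, A->5 (anticipating H). Choose A
Stage 1: P1: O->3, E->4 (anticipating A, H). Choose E
SPE path: E -> A -> H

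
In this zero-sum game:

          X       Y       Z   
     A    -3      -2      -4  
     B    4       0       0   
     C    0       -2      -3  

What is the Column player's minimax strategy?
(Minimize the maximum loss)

Column should play Y or Z (all achieve the minimum), value = 0

Work:
Column player minimizes Row's maximum payoff:
Column X: max payoff to Row = 4
Column Y: max payoff to Row = 0
Column Z: max payoff to Row = 0
Minimum is 0, achieved by columns Y, Z (tied).
Each of Y or Z is a minimax strategy.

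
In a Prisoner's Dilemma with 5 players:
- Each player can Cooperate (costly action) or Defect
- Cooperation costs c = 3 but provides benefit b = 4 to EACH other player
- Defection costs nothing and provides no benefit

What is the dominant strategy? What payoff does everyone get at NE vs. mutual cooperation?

Dominant: Defect; NE payoff = 0; Coop payoff = 13

Work:
Defect dominates (saves cost c = 3, benefit to others is external)
NE: All defect → everyone gets 0
If all cooperate: each receives (4)×4 - 3 = 13
Social dilemma: 13 > 0 but NE gives 0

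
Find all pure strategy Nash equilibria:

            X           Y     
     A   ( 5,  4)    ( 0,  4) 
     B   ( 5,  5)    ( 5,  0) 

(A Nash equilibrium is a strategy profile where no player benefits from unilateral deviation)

Nash equilibrium: (A, X), (B, X)

Work:
Best responses:
  P1 vs X: payoffs [5, 5] → best response A/B (payoff 5)
  P1 vs Y: payoffs [0, 5] → best response B (payoff 5)
  P2 vs A: payoffs [4, 4] → best response X/Y (payoff 4)
  P2 vs B: payoffs [5, 0] → best response X (payoff 5)
Mutual best responses: (A,X), (B,X) → Nash equilibria.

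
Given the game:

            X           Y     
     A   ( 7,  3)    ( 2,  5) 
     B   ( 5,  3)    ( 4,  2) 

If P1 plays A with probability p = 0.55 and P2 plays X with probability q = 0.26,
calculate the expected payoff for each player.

E[P1] = 3.732, E[P2] = 3.481

Work:
E[P1] = p·q·π₁(A,X) + p·(1-q)·π₁(A,Y) + (1-p)·q·π₁(B,X) + (1-p)·(1-q)·π₁(B,Y)
= 0.55·0.26·7 + 0.55·0.74·2 + 0.45·0.26·5 + 0.45·0.74·4
= 3.732

E[P2] = 3.481 (similar calculation)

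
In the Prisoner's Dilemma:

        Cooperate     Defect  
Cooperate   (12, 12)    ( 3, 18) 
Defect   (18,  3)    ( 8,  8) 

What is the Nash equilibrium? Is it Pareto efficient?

(Defect, Defect) is NE; not Pareto efficient

Work:
Defect dominates Cooperate for both players:
If P2 cooperates: Defect (18) > Cooperate (12)
If P2 defects: Defect (8) > Cooperate (3)
NE: (Defect, Defect) with payoff (8, 8)
But (Cooperate, Cooperate) = (12, 12) Pareto dominates (8, 8)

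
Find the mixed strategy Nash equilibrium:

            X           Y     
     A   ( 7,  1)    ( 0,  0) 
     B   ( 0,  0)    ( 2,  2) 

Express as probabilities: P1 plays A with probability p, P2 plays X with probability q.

p = 0.6667, q = 0.2222

Work:
Find probabilities that make opponent indifferent:
P2 chooses q to make P1 indifferent between A and B
P1 chooses p to make P2 indifferent between X and Y
Mixed NE: P1 plays (A: 0.6667, B: 0.3333), P2 plays (X: 0.2222, Y: 0.7778)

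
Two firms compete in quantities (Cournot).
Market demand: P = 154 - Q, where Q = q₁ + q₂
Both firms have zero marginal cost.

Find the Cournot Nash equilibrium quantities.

q₁* = q₂* = 51.33; P* = 51.33

Work:
Profit: π_i = P·q_i = (a - q_i - q_j)·q_i
FOC: ∂π_i/∂q_i = a - 2q_i - q_j = 0
Reaction function: q_i = (154 - q_j)/2
Symmetry: q* = 154/3 = 51.33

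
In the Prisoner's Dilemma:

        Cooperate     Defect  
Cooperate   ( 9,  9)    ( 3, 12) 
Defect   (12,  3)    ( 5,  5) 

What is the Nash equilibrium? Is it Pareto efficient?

(Defect, Defect) is NE; not Pareto efficient

Work:
Defect dominates Cooperate for both players:
If P2 cooperates: Defect (12) > Cooperate (9)
If P2 defects: Defect (5) > Cooperate (3)
NE: (Defect, Defect) with payoff (5, 5)
But (Cooperate, Cooperate) = (9, 9) Pareto dominates (5, 5)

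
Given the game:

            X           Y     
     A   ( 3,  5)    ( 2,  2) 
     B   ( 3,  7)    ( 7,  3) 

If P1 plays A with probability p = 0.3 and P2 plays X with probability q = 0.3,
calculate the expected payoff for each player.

E[P1] = 4.75, E[P2] = 3.81

Work:
E[P1] = p·q·π₁(A,X) + p·(1-q)·π₁(A,Y) + (1-p)·q·π₁(B,X) + (1-p)·(1-q)·π₁(B,Y)
= 0.3·0.3·3 + 0.3·0.7·2 + 0.7·0.3·3 + 0.7·0.7·7
= 4.75

E[P2] = 3.81 (similar calculation)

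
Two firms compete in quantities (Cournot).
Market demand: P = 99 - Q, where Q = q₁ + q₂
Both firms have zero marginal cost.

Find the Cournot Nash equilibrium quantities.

q₁* = q₂* = 33.0; P* = 33.0

Work:
Profit: π_i = P·q_i = (a - q_i - q_j)·q_i
FOC: ∂π_i/∂q_i = a - 2q_i - q_j = 0
Reaction function: q_i = (99 - q_j)/2
Symmetry: q* = 99/3 = 33.0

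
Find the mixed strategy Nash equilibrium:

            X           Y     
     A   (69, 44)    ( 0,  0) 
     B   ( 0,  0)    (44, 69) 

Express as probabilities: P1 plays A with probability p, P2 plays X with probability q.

p = 0.6106, q = 0.3894

Work:
Find probabilities that make opponent indifferent:
P2 chooses q to make P1 indifferent between A and B
P1 chooses p to make P2 indifferent between X and Y
Mixed NE: P1 plays (A: 0.6106, B: 0.3894), P2 plays (X: 0.3894, Y: 0.6106)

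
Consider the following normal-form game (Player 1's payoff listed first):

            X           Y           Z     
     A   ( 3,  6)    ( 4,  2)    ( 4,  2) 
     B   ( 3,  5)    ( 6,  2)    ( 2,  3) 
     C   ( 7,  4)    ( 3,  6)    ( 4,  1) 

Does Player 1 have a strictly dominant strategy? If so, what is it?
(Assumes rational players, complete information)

No strictly dominant strategy exists for Player 1

Work:
A strategy strictly dominates another if it gives a strictly higher payoff against every opponent action. Compare each pair of P1's strategies column-by-column:
  A vs B: [3 vs 3, 4 vs 6, 4 vs 2] → A does not strictly dominate B (column X: 3 ≤ 3)
  A vs C: [3 vs 7, 4 vs 3, 4 vs 4] → A does not strictly dominate C (column X: 3 ≤ 7)
  B vs A: [3 vs 3, 6 vs 4, 2 vs 4] → B does not strictly dominate A (column X: 3 ≤ 3)
  B vs C: [3 vs 7, 6 vs 3, 2 vs 4] → B does not strictly dominate C (column X: 3 ≤ 7)
  C vs A: [7 vs 3, 3 vs 4, 4 vs 4] → C does not strictly dominate A (column Y: 3 ≤ 4)
  C vs B: [7 vs 3, 3 vs 6, 4 vs 2] → C does not strictly dominate B (column Y: 3 ≤ 6)
No single strategy strictly dominates all others → no strictly dominant strategy.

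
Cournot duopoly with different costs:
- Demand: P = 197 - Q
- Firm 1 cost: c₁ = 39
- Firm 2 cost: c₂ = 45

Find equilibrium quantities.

q₁* = 54.67, q₂* = 48.67

Work:
Reaction: q₁ = (197 - 39 - q₂)/2
Reaction: q₂ = (197 - 45 - q₁)/2
Solve simultaneously:
q₁* = (197 - 2×39 + 45)/3 = 54.67
q₂* = (197 - 2×45 + 39)/3 = 48.67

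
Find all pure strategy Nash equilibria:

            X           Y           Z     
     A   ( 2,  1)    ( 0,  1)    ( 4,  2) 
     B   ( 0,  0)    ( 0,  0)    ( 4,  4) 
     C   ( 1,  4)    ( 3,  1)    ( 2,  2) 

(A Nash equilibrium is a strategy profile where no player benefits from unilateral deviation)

Nash equilibrium: (A, Z), (B, Z)

Work:
Best responses:
  P1 vs X: payoffs [2, 0, 1] → best response A (payoff 2)
  P1 vs Y: payoffs [0, 0, 3] → best response C (payoff 3)
  P1 vs Z: payoffs [4, 4, 2] → best response A/B (payoff 4)
  P2 vs A: payoffs [1, 1, 2] → best response Z (payoff 2)
  P2 vs B: payoffs [0, 0, 4] → best response Z (payoff 4)
  P2 vs C: payoffs [4, 1, 2] → best response X (payoff 4)
Mutual best responses: (A,Z), (B,Z) → Nash equilibria.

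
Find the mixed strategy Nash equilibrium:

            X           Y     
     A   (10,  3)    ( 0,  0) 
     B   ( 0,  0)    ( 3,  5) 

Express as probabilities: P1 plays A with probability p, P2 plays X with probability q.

p = 0.625, q = 0.2308

Work:
Find probabilities that make opponent indifferent:
P2 chooses q to make P1 indifferent between A and B
P1 chooses p to make P2 indifferent between X and Y
Mixed NE: P1 plays (A: 0.625, B: 0.375), P2 plays (X: 0.2308, Y: 0.7692)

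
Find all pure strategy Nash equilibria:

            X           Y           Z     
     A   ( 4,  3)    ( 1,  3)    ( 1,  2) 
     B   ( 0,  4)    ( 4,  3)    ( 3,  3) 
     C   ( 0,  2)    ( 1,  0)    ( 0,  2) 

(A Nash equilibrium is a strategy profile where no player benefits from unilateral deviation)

Nash equilibrium: (A, X)

Work:
Best responses:
  P1 vs X: payoffs [4, 0, 0] → best response A (payoff 4)
  P1 vs Y: payoffs [1, 4, 1] → best response B (payoff 4)
  P1 vs Z: payoffs [1, 3, 0] → best response B (payoff 3)
  P2 vs A: payoffs [3, 3, 2] → best response X/Y (payoff 3)
  P2 vs B: payoffs [4, 3, 3] → best response X (payoff 4)
  P2 vs C: payoffs [2, 0, 2] → best response X/Z (payoff 2)
Mutual best responses: (A,X) → Nash equilibria.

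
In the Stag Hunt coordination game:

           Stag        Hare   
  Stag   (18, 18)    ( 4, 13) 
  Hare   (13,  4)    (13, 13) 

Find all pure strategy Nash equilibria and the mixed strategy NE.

Pure NE: (Stag, Stag) and (Hare, Hare); Mixed NE: p = 0.6429, q = 0.6429

Work:
Check pure NE:
(Stag, Stag): (18, 18) - no unilateral deviation beneficial
(Hare, Hare): (13, 13) - no unilateral deviation beneficial
Mixed NE: P1 plays Stag with p = 0.6429, P2 plays Stag with q = 0.6429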